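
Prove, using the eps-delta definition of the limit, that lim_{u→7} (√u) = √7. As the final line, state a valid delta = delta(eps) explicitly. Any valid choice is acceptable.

Fix eps > 0. We want delta > 0 such that 0 < |u − 7| < delta implies |√u − √7| < eps.
Multiplying by the conjugate, |√u − √7| = |u − 7|/(√u + √7).
Restrict delta ≤ 7 so that |u − 7| < 7 forces u > 0, and then √u + √7 > √7.
Hence |√u − √7| < |u − 7|/√7, which is < eps once |u − 7| < √7·eps.
Take delta = min(7, √7·eps). If 0 < |u − 7| < delta then u > 0 and |√u − √7| < |u − 7|/√7 < eps.

delta = min(7, √7·eps)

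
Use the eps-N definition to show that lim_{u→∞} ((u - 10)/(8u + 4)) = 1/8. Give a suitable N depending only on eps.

Let eps > 0 be given. We seek N > 0 such that u > N implies |(u - 10)/(8u + 4) − (1/8)| < eps.
(u - 10)/(8u + 4) − (1/8) = (8(u - 10) − (8u + 4)) / (8(8u + 4)) = -84/(8(8u + 4)).
For u > 0 we have 8u + 4 > 8u, so |(u - 10)/(8u + 4) − (1/8)| = 84/(8(8u + 4)) < 84/(8·8u) = (21/16)/u.
Thus |(u - 10)/(8u + 4) − (1/8)| < eps whenever u > (21/16)/eps.
Take N = (21/16)/eps. If u > N then |(u - 10)/(8u + 4) − (1/8)| < (21/16)/u < eps.

N = (21/16)/eps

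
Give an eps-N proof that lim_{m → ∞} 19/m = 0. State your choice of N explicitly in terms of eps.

Fix eps > 0. For m ≥ 1, |19/m − 0| = 19/(m) ≤ 19/m.
We need 19/m < eps, i.e. m > 19/eps.
Take N = 19/eps. If m > N then |19/m| ≤ 19/m < eps.

N = 19/eps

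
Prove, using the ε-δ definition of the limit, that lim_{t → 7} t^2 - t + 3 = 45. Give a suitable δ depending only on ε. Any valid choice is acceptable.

Let ε > 0 be given. We want δ > 0 such that 0 < |t − 7| < δ implies |(t^2 - t + 3) − 45| < ε.
(t^2 - t + 3) − 45 = t^2 - t - 42 = (t − 7)(t + 6).
So |(t^2 - t + 3) − 45| = |t − 7|·|t + 6|.
Assume first that |t − 7| < 1, so |t| < 8. Then |t + 6| ≤ 8 + 6 = 14.
Hence |(t^2 - t + 3) − 45| ≤ 14|t − 7| < ε provided |t − 7| < ε/14.
Choosing δ = min(1, ε/14) ensures both conditions, hence |(t^2 - t + 3) − 45| < ε.

δ = min(1, ε/14)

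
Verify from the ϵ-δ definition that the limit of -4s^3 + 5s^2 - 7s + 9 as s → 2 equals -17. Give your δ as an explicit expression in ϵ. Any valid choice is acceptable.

Let ϵ > 0 be given. We want δ > 0 such that 0 < |s − 2| < δ implies |(-4s^3 + 5s^2 - 7s + 9) + 17| < ϵ.
(-4s^3 + 5s^2 - 7s + 9) + 17 = -4s^3 + 5s^2 - 7s + 26 = (s − 2)(-4s^2 - 3s - 13).
So |(-4s^3 + 5s^2 - 7s + 9) + 17| = |s − 2|·|-4s^2 - 3s - 13|.
Assume first that |s − 2| < 1, so |s| < 3. Then |-4s^2 - 3s - 13| ≤ 4·3^2 + 3·3 + 13 = 58.
Hence |(-4s^3 + 5s^2 - 7s + 9) + 17| ≤ 58|s − 2| < ϵ provided |s − 2| < ϵ/58.
Choosing δ = min(1, ϵ/58) ensures both conditions, hence |(-4s^3 + 5s^2 - 7s + 9) + 17| < ϵ.

δ = min(1, ϵ/58)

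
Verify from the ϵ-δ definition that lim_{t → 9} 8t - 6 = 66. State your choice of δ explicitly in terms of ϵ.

δ = ϵ/8

Suppose ϵ > 0. We need δ > 0 so that 0 < |t − 9| < δ implies |(8t - 6) − 66| < ϵ.
|(8t - 6) − 66| = |8t - 72| = 8|t − 9|.
Thus it suffices that |t − 9| < ϵ/8.
Choosing δ = ϵ/8 gives |(8t - 6) − 66| = 8|t − 9| < ϵ whenever |t − 9| < δ.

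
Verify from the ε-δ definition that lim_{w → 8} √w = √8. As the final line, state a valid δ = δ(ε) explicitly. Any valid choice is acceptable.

δ = min(8, √8·ε)

Fix ε > 0. We want δ > 0 such that 0 < |w − 8| < δ implies |√w − √8| < ε.
Rationalise: √w − √8 = (w − 8)/(√w + √8), so |√w − √8| = |w − 8|/(√w + √8).
Restrict δ ≤ 8 so that |w − 8| < 8 forces w > 0, and then √w + √8 > √8.
Hence |√w − √8| < |w − 8|/√8, which is < ε once |w − 8| < √8·ε.
Take δ = min(8, √8·ε). If 0 < |w − 8| < δ then w > 0 and |√w − √8| < |w − 8|/√8 < ε.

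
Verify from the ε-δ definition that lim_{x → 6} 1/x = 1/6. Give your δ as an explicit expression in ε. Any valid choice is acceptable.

δ = min(3, 18ε)

Let ε > 0 be given. We seek δ > 0 such that 0 < |x − 6| < δ implies |1/x − (1/6)| < ε.
|1/x − (1/6)| = |6 − x|/(6·|x|) = |x − 6|/(6|x|).
Restrict δ ≤ 3. Then |x − 6| < 3 gives |x| > 3, so 6|x| > 18.
Then |1/x − (1/6)| < |x − 6|/18, which is < ε when |x − 6| < 18ε.
Take δ = min(3, 18ε). Then 0 < |x − 6| < δ gives both |x − 6| < 3 and |x − 6| < 18ε, so |1/x − (1/6)| < ε.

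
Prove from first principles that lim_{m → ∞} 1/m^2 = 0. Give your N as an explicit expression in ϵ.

Let ϵ > 0. For m ≥ 1, |1/m^2 − 0| = 1/m^2.
1/m^2 < ϵ ⇔ m^2 > 1/ϵ ⇔ m > (1/ϵ)^{1/2}.
Take N = (1/ϵ)^{1/2}. Then m > N implies 1/m^2 < ϵ.

N = (1/ϵ)^{1/2}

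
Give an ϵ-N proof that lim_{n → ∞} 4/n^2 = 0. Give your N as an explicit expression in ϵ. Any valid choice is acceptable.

N = (4/ϵ)^{1/2}

Let ϵ > 0. For n ≥ 1, |4/n^2 − 0| = 4/n^2.
4/n^2 < ϵ ⇔ n^2 > 4/ϵ ⇔ n > (4/ϵ)^{1/2}.
Take N = (4/ϵ)^{1/2}. Then n > N implies 4/n^2 < ϵ.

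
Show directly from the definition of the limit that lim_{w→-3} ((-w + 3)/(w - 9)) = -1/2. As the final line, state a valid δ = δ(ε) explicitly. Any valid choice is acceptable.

δ = min(6, 12ε)

Let ε > 0 be given. We want δ > 0 with 0 < |w + 3| < δ ⇒ |(-w + 3)/(w - 9) + 1/2| < ε.
Combining over a common denominator, (-w + 3)/(w - 9) + 1/2 = [(-w + 3)·(-12) − 6·(w - 9)] / [(-12)·(w - 9)] = 6(w + 3) / ((-12)(w - 9)).
So |(-w + 3)/(w - 9) + 1/2| = 6|w + 3| / (12·|w − 9|).
Require δ ≤ 6, so |w − 9| ≥ |-12| − |w + 3| > 12 − 6 = 6.
Hence |(-w + 3)/(w - 9) + 1/2| < 6|w + 3|/(12·6) = (1/12)|w + 3|, which is < ε once |w + 3| < 12ε.
Take δ = min(6, 12ε). Then 0 < |w + 3| < δ forces both bounds, so |(-w + 3)/(w - 9) + 1/2| < ε.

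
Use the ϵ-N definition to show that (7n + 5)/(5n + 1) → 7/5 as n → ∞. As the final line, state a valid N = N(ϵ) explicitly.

Fix ϵ > 0. For n ≥ 1, |(7n + 5)/(5n + 1) − (7/5)| = |18|/(5(5n + 1)) = 18/(5(5n + 1)).
Since 5n + 1 ≥ 5n for n ≥ 1, this is ≤ 18/(5·5n) = (18/25)/n.
So |(7n + 5)/(5n + 1) − (7/5)| < ϵ whenever n > (18/25)/ϵ.
Take N = (18/25)/ϵ. If n > N then |(7n + 5)/(5n + 1) − (7/5)| ≤ (18/25)/n < ϵ.

N = (18/25)/ϵ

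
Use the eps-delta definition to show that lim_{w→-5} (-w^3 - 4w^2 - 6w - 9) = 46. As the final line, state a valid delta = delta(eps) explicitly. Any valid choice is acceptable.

delta = min(1, eps/53)

Let eps > 0. We want delta > 0 such that 0 < |w + 5| < delta implies |(-w^3 - 4w^2 - 6w - 9) − 46| < eps.
(-w^3 - 4w^2 - 6w - 9) − 46 = -w^3 - 4w^2 - 6w - 55 = (w + 5)(-w^2 + w - 11).
So |(-w^3 - 4w^2 - 6w - 9) − 46| = |w + 5|·|-w^2 + w - 11|.
Require delta ≤ 1. Then |w + 5| < 1 gives |w| < 6, and by the triangle inequality |-w^2 + w - 11| ≤ 6^2 + 6 + 11 = 53.
Hence |(-w^3 - 4w^2 - 6w - 9) − 46| ≤ 53|w + 5| < eps provided |w + 5| < eps/53.
Choosing delta = min(1, eps/53) ensures both conditions, hence |(-w^3 - 4w^2 - 6w - 9) − 46| < eps.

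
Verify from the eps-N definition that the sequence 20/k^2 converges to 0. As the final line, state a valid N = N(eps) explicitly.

Suppose eps > 0. For k ≥ 1, |20/k^2 − 0| = 20/k^2.
20/k^2 < eps ⇔ k^2 > 20/eps ⇔ k > (20/eps)^{1/2}.
Take N = (20/eps)^{1/2}. Then k > N implies 20/k^2 < eps.

N = (20/eps)^{1/2}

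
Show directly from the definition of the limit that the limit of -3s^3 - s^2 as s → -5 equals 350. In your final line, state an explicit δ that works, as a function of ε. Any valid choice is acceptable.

Fix ε > 0. We want δ > 0 such that 0 < |s + 5| < δ implies |(-3s^3 - s^2) − 350| < ε.
(-3s^3 - s^2) − 350 = -3s^3 - s^2 - 350 = (s + 5)(-3s^2 + 14s - 70).
So |(-3s^3 - s^2) − 350| = |s + 5|·|-3s^2 + 14s - 70|.
Require δ ≤ 1. Then |s + 5| < 1 gives |s| < 6, and by the triangle inequality |-3s^2 + 14s - 70| ≤ 3·6^2 + 14·6 + 70 = 262.
Hence |(-3s^3 - s^2) − 350| ≤ 262|s + 5| < ε provided |s + 5| < ε/262.
Take δ = min(1, ε/262). Then 0 < |s + 5| < δ gives both |s + 5| < 1 and |s + 5| < ε/262, so |(-3s^3 - s^2) − 350| < ε.

δ = min(1, ε/262)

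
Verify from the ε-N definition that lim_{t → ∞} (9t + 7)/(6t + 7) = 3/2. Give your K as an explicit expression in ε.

K = (7/12)/ε

Fix ε > 0. We seek K > 0 such that t > K implies |(9t + 7)/(6t + 7) − (3/2)| < ε.
(9t + 7)/(6t + 7) − (3/2) = (6(9t + 7) − 9(6t + 7)) / (6(6t + 7)) = -21/(6(6t + 7)).
For t > 0 we have 6t + 7 > 6t, so |(9t + 7)/(6t + 7) − (3/2)| = 21/(6(6t + 7)) < 21/(6·6t) = (7/12)/t.
Thus |(9t + 7)/(6t + 7) − (3/2)| < ε whenever t > (7/12)/ε.
Take K = (7/12)/ε. If t > K then |(9t + 7)/(6t + 7) − (3/2)| < (7/12)/t < ε.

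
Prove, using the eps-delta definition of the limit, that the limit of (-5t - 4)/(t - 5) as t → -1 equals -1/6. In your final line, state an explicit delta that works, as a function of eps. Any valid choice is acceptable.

Let eps > 0 be given. We want delta > 0 with 0 < |t + 1| < delta ⇒ |(-5t - 4)/(t - 5) + 1/6| < eps.
Combining over a common denominator, (-5t - 4)/(t - 5) + 1/6 = [(-5t - 4)·(-6) − 1·(t - 5)] / [(-6)·(t - 5)] = 29(t + 1) / ((-6)(t - 5)).
So |(-5t - 4)/(t - 5) + 1/6| = 29|t + 1| / (6·|t − 5|).
Require delta ≤ 3, so |t − 5| ≥ |-6| − |t + 1| > 6 − 3 = 3.
Hence |(-5t - 4)/(t - 5) + 1/6| < 29|t + 1|/(6·3) = (29/18)|t + 1|, which is < eps once |t + 1| < (18/29)eps.
Take delta = min(3, (18/29)eps). Then 0 < |t + 1| < delta forces both bounds, so |(-5t - 4)/(t - 5) + 1/6| < eps.

delta = min(3, (18/29)eps)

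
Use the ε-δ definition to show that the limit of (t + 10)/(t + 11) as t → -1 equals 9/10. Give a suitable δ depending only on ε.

δ = min(5, 50ε)

Let ε > 0. We want δ > 0 with 0 < |t + 1| < δ ⇒ |(t + 10)/(t + 11) − (9/10)| < ε.
Combining over a common denominator, (t + 10)/(t + 11) − (9/10) = [(t + 10)·10 − 9·(t + 11)] / [10·(t + 11)] = 1(t + 1) / (10(t + 11)).
So |(t + 10)/(t + 11) − (9/10)| = |t + 1| / (10·|t + 11|).
Restrict δ ≤ 5. Then |t + 1| < 5 gives |t + 11| = |(t + 1) + 10| ≥ 10 − 5 = 5.
Hence |(t + 10)/(t + 11) − (9/10)| < |t + 1|/(10·5) = (1/50)|t + 1|, which is < ε once |t + 1| < 50ε.
Take δ = min(5, 50ε). Then 0 < |t + 1| < δ forces both bounds, so |(t + 10)/(t + 11) − (9/10)| < ε.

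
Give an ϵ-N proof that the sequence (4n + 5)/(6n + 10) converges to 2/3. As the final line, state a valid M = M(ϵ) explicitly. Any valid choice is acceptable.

M = (5/18)/ϵ

Let ϵ > 0 be given. For n ≥ 1, |(4n + 5)/(6n + 10) − (2/3)| = |-10|/(6(6n + 10)) = 10/(6(6n + 10)).
Since 6n + 10 ≥ 6n for n ≥ 1, this is ≤ 10/(6·6n) = (5/18)/n.
So |(4n + 5)/(6n + 10) − (2/3)| < ϵ whenever n > (5/18)/ϵ.
Take M = (5/18)/ϵ. If n > M then |(4n + 5)/(6n + 10) − (2/3)| ≤ (5/18)/n < ϵ.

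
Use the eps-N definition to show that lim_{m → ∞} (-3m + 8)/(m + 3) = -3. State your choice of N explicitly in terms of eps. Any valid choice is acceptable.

Let eps > 0. For m ≥ 1, |(-3m + 8)/(m + 3) + 3| = |17|/((m + 3)) = 17/((m + 3)).
Since m + 3 ≥ m for m ≥ 1, this is ≤ 17/(m) = 17/m.
So |(-3m + 8)/(m + 3) + 3| < eps whenever m > 17/eps.
Take N = 17/eps. If m > N then |(-3m + 8)/(m + 3) + 3| ≤ 17/m < eps.

N = 17/eps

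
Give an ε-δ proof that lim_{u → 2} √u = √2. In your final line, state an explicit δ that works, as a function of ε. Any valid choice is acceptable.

δ = min(2, √2·ε)

Fix ε > 0. We want δ > 0 such that 0 < |u − 2| < δ implies |√u − √2| < ε.
Rationalise: √u − √2 = (u − 2)/(√u + √2), so |√u − √2| = |u − 2|/(√u + √2).
Restrict δ ≤ 2 so that |u − 2| < 2 forces u > 0, and then √u + √2 > √2.
Hence |√u − √2| < |u − 2|/√2, which is < ε once |u − 2| < √2·ε.
Take δ = min(2, √2·ε). If 0 < |u − 2| < δ then u > 0 and |√u − √2| < |u − 2|/√2 < ε.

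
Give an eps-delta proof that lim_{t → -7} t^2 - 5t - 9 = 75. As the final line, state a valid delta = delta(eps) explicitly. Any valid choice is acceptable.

delta = min(1, eps/20)

Let eps > 0 be given. We want delta > 0 such that 0 < |t + 7| < delta implies |(t^2 - 5t - 9) − 75| < eps.
(t^2 - 5t - 9) − 75 = t^2 - 5t - 84 = (t + 7)(t - 12).
So |(t^2 - 5t - 9) − 75| = |t + 7|·|t - 12|.
Assume first that |t + 7| < 1, so |t| < 8. Then |t - 12| ≤ 8 + 12 = 20.
Hence |(t^2 - 5t - 9) − 75| ≤ 20|t + 7| < eps provided |t + 7| < eps/20.
Choosing delta = min(1, eps/20) ensures both conditions, hence |(t^2 - 5t - 9) − 75| < eps.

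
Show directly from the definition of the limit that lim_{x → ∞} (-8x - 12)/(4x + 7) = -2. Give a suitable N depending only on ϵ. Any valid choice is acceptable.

N = (1/2)/ϵ

Let ϵ > 0. We seek N > 0 such that x > N implies |(-8x - 12)/(4x + 7) + 2| < ϵ.
(-8x - 12)/(4x + 7) + 2 = (4(-8x - 12) − (-8)(4x + 7)) / (4(4x + 7)) = 8/(4(4x + 7)).
For x > 0 we have 4x + 7 > 4x, so |(-8x - 12)/(4x + 7) + 2| = 8/(4(4x + 7)) < 8/(4·4x) = (1/2)/x.
Thus |(-8x - 12)/(4x + 7) + 2| < ϵ whenever x > (1/2)/ϵ.
Take N = (1/2)/ϵ. If x > N then |(-8x - 12)/(4x + 7) + 2| < (1/2)/x < ϵ.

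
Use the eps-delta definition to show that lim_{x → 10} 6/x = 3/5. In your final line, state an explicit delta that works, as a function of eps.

Let eps > 0. We seek delta > 0 such that 0 < |x − 10| < delta implies |6/x − (3/5)| < eps.
|6/x − (3/5)| = 6·|10 − x|/(10·|x|) = 6|x − 10|/(10|x|).
Require delta ≤ 5 so that |x| > 10 − 5 = 5, hence 10|x| > 50.
Then |6/x − (3/5)| < 6|x − 10|/50, which is < eps when |x − 10| < (25/3)eps.
Take delta = min(5, (25/3)eps). Then 0 < |x − 10| < delta gives both |x − 10| < 5 and |x − 10| < (25/3)eps, so |6/x − (3/5)| < eps.

delta = min(5, (25/3)eps)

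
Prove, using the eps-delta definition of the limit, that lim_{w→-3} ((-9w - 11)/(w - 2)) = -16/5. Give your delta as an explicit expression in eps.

Let eps > 0 be given. We want delta > 0 with 0 < |w + 3| < delta ⇒ |(-9w - 11)/(w - 2) + 16/5| < eps.
Combining over a common denominator, (-9w - 11)/(w - 2) + 16/5 = [(-9w - 11)·(-5) − 16·(w - 2)] / [(-5)·(w - 2)] = 29(w + 3) / ((-5)(w - 2)).
So |(-9w - 11)/(w - 2) + 16/5| = 29|w + 3| / (5·|w − 2|).
Require delta ≤ 5/2, so |w − 2| ≥ |-5| − |w + 3| > 5 − 5/2 = 5/2.
Hence |(-9w - 11)/(w - 2) + 16/5| < 29|w + 3|/(5·(5/2)) = (58/25)|w + 3|, which is < eps once |w + 3| < (25/58)eps.
Take delta = min(5/2, (25/58)eps). Then 0 < |w + 3| < delta forces both bounds, so |(-9w - 11)/(w - 2) + 16/5| < eps.

delta = min(5/2, (25/58)eps)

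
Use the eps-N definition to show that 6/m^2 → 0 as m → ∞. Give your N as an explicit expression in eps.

Let eps > 0. For m ≥ 1, |6/m^2 − 0| = 6/m^2.
6/m^2 < eps ⇔ m^2 > 6/eps ⇔ m > (6/eps)^{1/2}.
Take N = (6/eps)^{1/2}. Then m > N implies 6/m^2 < eps.

N = (6/eps)^{1/2}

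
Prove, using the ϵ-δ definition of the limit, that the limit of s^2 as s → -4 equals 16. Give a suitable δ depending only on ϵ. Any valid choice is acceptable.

δ = min(1, ϵ/9)

Let ϵ > 0. We seek δ > 0 with 0 < |s + 4| < δ ⇒ |s^2 − 16| < ϵ.
Factor: s^2 − 16 = (s + 4)(s - 4), so |s^2 − 16| = |s + 4|·|s - 4|.
Impose δ ≤ 1 so that |s| < 5; then |s - 4| ≤ 9.
Hence |s^2 − 16| ≤ 9|s + 4|, which is < ϵ once |s + 4| < ϵ/9.
Take δ = min(1, ϵ/9). If 0 < |s + 4| < δ then both bounds hold and |s^2 − 16| ≤ 9|s + 4| < 9·(ϵ/9) = ϵ.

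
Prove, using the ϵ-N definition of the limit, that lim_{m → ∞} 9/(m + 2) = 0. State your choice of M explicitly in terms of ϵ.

M = 9/ϵ

Let ϵ > 0. For m ≥ 1, |9/(m + 2) − 0| = 9/(m + 2) ≤ 9/m.
We need 9/m < ϵ, i.e. m > 9/ϵ.
Take M = 9/ϵ. If m > M then |9/(m + 2)| ≤ 9/m < ϵ.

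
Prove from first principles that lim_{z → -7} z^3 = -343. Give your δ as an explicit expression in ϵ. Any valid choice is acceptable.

Let ϵ > 0. We seek δ > 0 with 0 < |z + 7| < δ ⇒ |z^3 + 343| < ϵ.
Factor: z^3 + 343 = (z + 7)(z^2 - 7z + 49), so |z^3 + 343| = |z + 7|·|z^2 - 7z + 49|.
Impose δ ≤ 2 so that |z| < 9; then |z^2 - 7z + 49| ≤ 193.
Hence |z^3 + 343| ≤ 193|z + 7|, which is < ϵ once |z + 7| < ϵ/193.
Take δ = min(2, ϵ/193). If 0 < |z + 7| < δ then both bounds hold and |z^3 + 343| ≤ 193|z + 7| < 193·(ϵ/193) = ϵ.

δ = min(2, ϵ/193)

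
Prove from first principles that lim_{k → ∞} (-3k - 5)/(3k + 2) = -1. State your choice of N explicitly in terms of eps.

Suppose eps > 0. For k ≥ 1, |(-3k - 5)/(3k + 2) + 1| = |-9|/(3(3k + 2)) = 9/(3(3k + 2)).
Since 3k + 2 ≥ 3k for k ≥ 1, this is ≤ 9/(3·3k) = 1/k.
So |(-3k - 5)/(3k + 2) + 1| < eps whenever k > 1/eps.
Take N = 1/eps. If k > N then |(-3k - 5)/(3k + 2) + 1| ≤ 1/k < eps.

N = 1/eps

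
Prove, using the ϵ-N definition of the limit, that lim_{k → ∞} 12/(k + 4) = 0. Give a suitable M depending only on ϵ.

Suppose ϵ > 0. For k ≥ 1, |12/(k + 4) − 0| = 12/(k + 4) ≤ 12/k.
We need 12/k < ϵ, i.e. k > 12/ϵ.
Take M = 12/ϵ. If k > M then |12/(k + 4)| ≤ 12/k < ϵ.

M = 12/ϵ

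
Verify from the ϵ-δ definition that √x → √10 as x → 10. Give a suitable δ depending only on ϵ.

Let ϵ > 0 be given. We want δ > 0 such that 0 < |x − 10| < δ implies |√x − √10| < ϵ.
Multiplying by the conjugate, |√x − √10| = |x − 10|/(√x + √10).
Restrict δ ≤ 10 so that |x − 10| < 10 forces x > 0, and then √x + √10 > √10.
Hence |√x − √10| < |x − 10|/√10, which is < ϵ once |x − 10| < √10·ϵ.
Take δ = min(10, √10·ϵ). If 0 < |x − 10| < δ then x > 0 and |√x − √10| < |x − 10|/√10 < ϵ.

δ = min(10, √10·ϵ)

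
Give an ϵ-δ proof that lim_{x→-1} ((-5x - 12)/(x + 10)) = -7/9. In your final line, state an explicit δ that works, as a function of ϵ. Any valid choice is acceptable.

δ = min(9/2, (81/76)ϵ)

Let ϵ > 0. We want δ > 0 with 0 < |x + 1| < δ ⇒ |(-5x - 12)/(x + 10) + 7/9| < ϵ.
Combining over a common denominator, (-5x - 12)/(x + 10) + 7/9 = [(-5x - 12)·9 − (-7)·(x + 10)] / [9·(x + 10)] = -38(x + 1) / (9(x + 10)).
So |(-5x - 12)/(x + 10) + 7/9| = 38|x + 1| / (9·|x + 10|).
Restrict δ ≤ 9/2. Then |x + 1| < 9/2 gives |x + 10| = |(x + 1) + 9| ≥ 9 − 9/2 = 9/2.
Hence |(-5x - 12)/(x + 10) + 7/9| < 38|x + 1|/(9·(9/2)) = (76/81)|x + 1|, which is < ϵ once |x + 1| < (81/76)ϵ.
Take δ = min(9/2, (81/76)ϵ). Then 0 < |x + 1| < δ forces both bounds, so |(-5x - 12)/(x + 10) + 7/9| < ϵ.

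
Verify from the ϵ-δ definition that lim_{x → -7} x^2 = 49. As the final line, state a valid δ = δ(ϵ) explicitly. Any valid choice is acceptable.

δ = min(1, ϵ/15)

Let ϵ > 0. We seek δ > 0 with 0 < |x + 7| < δ ⇒ |x^2 − 49| < ϵ.
Factor: x^2 − 49 = (x + 7)(x - 7), so |x^2 − 49| = |x + 7|·|x - 7|.
Impose δ ≤ 1 so that |x| < 8; then |x - 7| ≤ 15.
Hence |x^2 − 49| ≤ 15|x + 7|, which is < ϵ once |x + 7| < ϵ/15.
Take δ = min(1, ϵ/15). If 0 < |x + 7| < δ then both bounds hold and |x^2 − 49| ≤ 15|x + 7| < 15·(ϵ/15) = ϵ.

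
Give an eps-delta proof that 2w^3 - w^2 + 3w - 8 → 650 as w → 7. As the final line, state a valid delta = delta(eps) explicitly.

Let eps > 0 be given. We want delta > 0 such that 0 < |w − 7| < delta implies |(2w^3 - w^2 + 3w - 8) − 650| < eps.
(2w^3 - w^2 + 3w - 8) − 650 = 2w^3 - w^2 + 3w - 658 = (w − 7)(2w^2 + 13w + 94).
So |(2w^3 - w^2 + 3w - 8) − 650| = |w − 7|·|2w^2 + 13w + 94|.
Assume first that |w − 7| < 1, so |w| < 8. Then |2w^2 + 13w + 94| ≤ 2·8^2 + 13·8 + 94 = 326.
Hence |(2w^3 - w^2 + 3w - 8) − 650| ≤ 326|w − 7| < eps provided |w − 7| < eps/326.
Take delta = min(1, eps/326). Then 0 < |w − 7| < delta gives both |w − 7| < 1 and |w − 7| < eps/326, so |(2w^3 - w^2 + 3w - 8) − 650| < eps.

delta = min(1, eps/326)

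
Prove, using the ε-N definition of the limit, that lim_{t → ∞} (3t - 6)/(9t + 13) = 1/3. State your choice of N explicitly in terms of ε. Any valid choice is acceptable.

Suppose ε > 0. We seek N > 0 such that t > N implies |(3t - 6)/(9t + 13) − (1/3)| < ε.
(3t - 6)/(9t + 13) − (1/3) = (9(3t - 6) − 3(9t + 13)) / (9(9t + 13)) = -93/(9(9t + 13)).
For t > 0 we have 9t + 13 > 9t, so |(3t - 6)/(9t + 13) − (1/3)| = 93/(9(9t + 13)) < 93/(9·9t) = (31/27)/t.
Thus |(3t - 6)/(9t + 13) − (1/3)| < ε whenever t > (31/27)/ε.
Take N = (31/27)/ε. If t > N then |(3t - 6)/(9t + 13) − (1/3)| < (31/27)/t < ε.

N = (31/27)/ε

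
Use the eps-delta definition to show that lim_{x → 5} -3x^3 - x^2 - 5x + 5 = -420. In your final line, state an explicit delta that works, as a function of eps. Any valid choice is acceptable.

Let eps > 0. We want delta > 0 such that 0 < |x − 5| < delta implies |(-3x^3 - x^2 - 5x + 5) + 420| < eps.
(-3x^3 - x^2 - 5x + 5) + 420 = -3x^3 - x^2 - 5x + 425 = (x − 5)(-3x^2 - 16x - 85).
So |(-3x^3 - x^2 - 5x + 5) + 420| = |x − 5|·|-3x^2 - 16x - 85|.
Require delta ≤ 2. Then |x − 5| < 2 gives |x| < 7, and by the triangle inequality |-3x^2 - 16x - 85| ≤ 3·7^2 + 16·7 + 85 = 344.
Hence |(-3x^3 - x^2 - 5x + 5) + 420| ≤ 344|x − 5| < eps provided |x − 5| < eps/344.
Choosing delta = min(2, eps/344) ensures both conditions, hence |(-3x^3 - x^2 - 5x + 5) + 420| < eps.

delta = min(2, eps/344)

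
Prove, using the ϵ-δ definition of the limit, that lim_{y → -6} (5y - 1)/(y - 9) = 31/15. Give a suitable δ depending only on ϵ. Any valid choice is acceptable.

δ = min(15/2, (225/88)ϵ)

Let ϵ > 0 be given. We want δ > 0 with 0 < |y + 6| < δ ⇒ |(5y - 1)/(y - 9) − (31/15)| < ϵ.
Combining over a common denominator, (5y - 1)/(y - 9) − (31/15) = [(5y - 1)·(-15) − (-31)·(y - 9)] / [(-15)·(y - 9)] = -44(y + 6) / ((-15)(y - 9)).
So |(5y - 1)/(y - 9) − (31/15)| = 44|y + 6| / (15·|y − 9|).
Require δ ≤ 15/2, so |y − 9| ≥ |-15| − |y + 6| > 15 − 15/2 = 15/2.
Hence |(5y - 1)/(y - 9) − (31/15)| < 44|y + 6|/(15·(15/2)) = (88/225)|y + 6|, which is < ϵ once |y + 6| < (225/88)ϵ.
Take δ = min(15/2, (225/88)ϵ). Then 0 < |y + 6| < δ forces both bounds, so |(5y - 1)/(y - 9) − (31/15)| < ϵ.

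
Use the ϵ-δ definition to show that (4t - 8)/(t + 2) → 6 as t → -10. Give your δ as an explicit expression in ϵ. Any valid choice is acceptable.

Suppose ϵ > 0. We want δ > 0 with 0 < |t + 10| < δ ⇒ |(4t - 8)/(t + 2) − 6| < ϵ.
Combining over a common denominator, (4t - 8)/(t + 2) − 6 = [(4t - 8)·(-8) − (-48)·(t + 2)] / [(-8)·(t + 2)] = 16(t + 10) / ((-8)(t + 2)).
So |(4t - 8)/(t + 2) − 6| = 16|t + 10| / (8·|t + 2|).
Restrict δ ≤ 4. Then |t + 10| < 4 gives |t + 2| = |(t + 10) + (-8)| ≥ 8 − 4 = 4.
Hence |(4t - 8)/(t + 2) − 6| < 16|t + 10|/(8·4) = (1/2)|t + 10|, which is < ϵ once |t + 10| < 2ϵ.
Take δ = min(4, 2ϵ). Then 0 < |t + 10| < δ forces both bounds, so |(4t - 8)/(t + 2) − 6| < ϵ.

δ = min(4, 2ϵ)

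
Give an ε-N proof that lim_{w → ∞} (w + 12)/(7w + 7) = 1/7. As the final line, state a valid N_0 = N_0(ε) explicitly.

N_0 = (11/7)/ε

Fix ε > 0. We seek N_0 > 0 such that w > N_0 implies |(w + 12)/(7w + 7) − (1/7)| < ε.
(w + 12)/(7w + 7) − (1/7) = (7(w + 12) − (7w + 7)) / (7(7w + 7)) = 77/(7(7w + 7)).
For w > 0 we have 7w + 7 > 7w, so |(w + 12)/(7w + 7) − (1/7)| = 77/(7(7w + 7)) < 77/(7·7w) = (11/7)/w.
Thus |(w + 12)/(7w + 7) − (1/7)| < ε whenever w > (11/7)/ε.
Take N_0 = (11/7)/ε. If w > N_0 then |(w + 12)/(7w + 7) − (1/7)| < (11/7)/w < ε.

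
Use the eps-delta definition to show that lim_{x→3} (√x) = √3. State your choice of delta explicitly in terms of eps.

Let eps > 0. We want delta > 0 such that 0 < |x − 3| < delta implies |√x − √3| < eps.
Rationalise: √x − √3 = (x − 3)/(√x + √3), so |√x − √3| = |x − 3|/(√x + √3).
Restrict delta ≤ 3 so that |x − 3| < 3 forces x > 0, and then √x + √3 > √3.
Hence |√x − √3| < |x − 3|/√3, which is < eps once |x − 3| < √3·eps.
Take delta = min(3, √3·eps). If 0 < |x − 3| < delta then x > 0 and |√x − √3| < |x − 3|/√3 < eps.

delta = min(3, √3·eps)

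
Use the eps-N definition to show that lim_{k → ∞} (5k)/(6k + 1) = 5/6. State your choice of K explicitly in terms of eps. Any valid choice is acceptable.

Let eps > 0. For k ≥ 1, |(5k)/(6k + 1) − (5/6)| = |-5|/(6(6k + 1)) = 5/(6(6k + 1)).
Since 6k + 1 ≥ 6k for k ≥ 1, this is ≤ 5/(6·6k) = (5/36)/k.
So |(5k)/(6k + 1) − (5/6)| < eps whenever k > (5/36)/eps.
Take K = (5/36)/eps. If k > K then |(5k)/(6k + 1) − (5/6)| ≤ (5/36)/k < eps.

K = (5/36)/eps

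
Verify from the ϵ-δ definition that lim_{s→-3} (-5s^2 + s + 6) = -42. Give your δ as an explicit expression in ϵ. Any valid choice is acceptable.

Fix ϵ > 0. We want δ > 0 such that 0 < |s + 3| < δ implies |(-5s^2 + s + 6) + 42| < ϵ.
(-5s^2 + s + 6) + 42 = -5s^2 + s + 48 = (s + 3)(-5s + 16).
So |(-5s^2 + s + 6) + 42| = |s + 3|·|-5s + 16|.
Require δ ≤ 2. Then |s + 3| < 2 gives |s| < 5, and by the triangle inequality |-5s + 16| ≤ 5·5 + 16 = 41.
Hence |(-5s^2 + s + 6) + 42| ≤ 41|s + 3| < ϵ provided |s + 3| < ϵ/41.
Take δ = min(2, ϵ/41). Then 0 < |s + 3| < δ gives both |s + 3| < 2 and |s + 3| < ϵ/41, so |(-5s^2 + s + 6) + 42| < ϵ.

δ = min(2, ϵ/41)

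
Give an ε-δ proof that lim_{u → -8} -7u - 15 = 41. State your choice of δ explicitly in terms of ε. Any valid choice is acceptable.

δ = ε/7

Let ε > 0 be given. We need δ > 0 so that 0 < |u + 8| < δ implies |(-7u - 15) − 41| < ε.
Since (-7u - 15) − 41 = -7(u + 8), we have |(-7u - 15) − 41| = 7|u + 8|.
Thus it suffices that |u + 8| < ε/7.
Take δ = ε/7. If 0 < |u + 8| < δ then |(-7u - 15) − 41| = 7|u + 8| < 7·(ε/7) = ε.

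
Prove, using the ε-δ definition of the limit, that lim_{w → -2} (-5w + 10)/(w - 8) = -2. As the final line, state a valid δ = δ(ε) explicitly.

δ = min(5, (5/3)ε)

Suppose ε > 0. We want δ > 0 with 0 < |w + 2| < δ ⇒ |(-5w + 10)/(w - 8) + 2| < ε.
Combining over a common denominator, (-5w + 10)/(w - 8) + 2 = [(-5w + 10)·(-10) − 20·(w - 8)] / [(-10)·(w - 8)] = 30(w + 2) / ((-10)(w - 8)).
So |(-5w + 10)/(w - 8) + 2| = 30|w + 2| / (10·|w − 8|).
Require δ ≤ 5, so |w − 8| ≥ |-10| − |w + 2| > 10 − 5 = 5.
Hence |(-5w + 10)/(w - 8) + 2| < 30|w + 2|/(10·5) = (3/5)|w + 2|, which is < ε once |w + 2| < (5/3)ε.
Take δ = min(5, (5/3)ε). Then 0 < |w + 2| < δ forces both bounds, so |(-5w + 10)/(w - 8) + 2| < ε.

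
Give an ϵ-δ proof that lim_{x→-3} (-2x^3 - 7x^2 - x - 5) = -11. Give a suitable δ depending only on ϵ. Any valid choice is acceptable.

δ = min(2, ϵ/57)

Suppose ϵ > 0. We want δ > 0 such that 0 < |x + 3| < δ implies |(-2x^3 - 7x^2 - x - 5) + 11| < ϵ.
(-2x^3 - 7x^2 - x - 5) + 11 = -2x^3 - 7x^2 - x + 6 = (x + 3)(-2x^2 - x + 2).
So |(-2x^3 - 7x^2 - x - 5) + 11| = |x + 3|·|-2x^2 - x + 2|.
Assume first that |x + 3| < 2, so |x| < 5. Then |-2x^2 - x + 2| ≤ 2·5^2 + 5 + 2 = 57.
Hence |(-2x^3 - 7x^2 - x - 5) + 11| ≤ 57|x + 3| < ϵ provided |x + 3| < ϵ/57.
Take δ = min(2, ϵ/57). Then 0 < |x + 3| < δ gives both |x + 3| < 2 and |x + 3| < ϵ/57, so |(-2x^3 - 7x^2 - x - 5) + 11| < ϵ.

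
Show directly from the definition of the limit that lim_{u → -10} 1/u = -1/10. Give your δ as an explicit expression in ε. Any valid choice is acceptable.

Let ε > 0. We seek δ > 0 such that 0 < |u + 10| < δ implies |1/u + 1/10| < ε.
|1/u + 1/10| = |-10 − u|/(10·|u|) = |u + 10|/(10|u|).
Require δ ≤ 5 so that |u| > 10 − 5 = 5, hence 10|u| > 50.
Then |1/u + 1/10| < |u + 10|/50, which is < ε when |u + 10| < 50ε.
Take δ = min(5, 50ε). Then 0 < |u + 10| < δ gives both |u + 10| < 5 and |u + 10| < 50ε, so |1/u + 1/10| < ε.

δ = min(5, 50ε)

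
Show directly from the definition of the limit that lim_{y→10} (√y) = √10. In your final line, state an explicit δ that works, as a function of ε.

Let ε > 0 be given. We want δ > 0 such that 0 < |y − 10| < δ implies |√y − √10| < ε.
Rationalise: √y − √10 = (y − 10)/(√y + √10), so |√y − √10| = |y − 10|/(√y + √10).
Restrict δ ≤ 10 so that |y − 10| < 10 forces y > 0, and then √y + √10 > √10.
Hence |√y − √10| < |y − 10|/√10, which is < ε once |y − 10| < √10·ε.
Take δ = min(10, √10·ε). If 0 < |y − 10| < δ then y > 0 and |√y − √10| < |y − 10|/√10 < ε.

δ = min(10, √10·ε)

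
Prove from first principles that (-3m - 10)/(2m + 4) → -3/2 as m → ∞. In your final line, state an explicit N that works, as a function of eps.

Let eps > 0 be given. For m ≥ 1, |(-3m - 10)/(2m + 4) + 3/2| = |-8|/(2(2m + 4)) = 8/(2(2m + 4)).
Since 2m + 4 ≥ 2m for m ≥ 1, this is ≤ 8/(2·2m) = 2/m.
So |(-3m - 10)/(2m + 4) + 3/2| < eps whenever m > 2/eps.
Take N = 2/eps. If m > N then |(-3m - 10)/(2m + 4) + 3/2| ≤ 2/m < eps.

N = 2/eps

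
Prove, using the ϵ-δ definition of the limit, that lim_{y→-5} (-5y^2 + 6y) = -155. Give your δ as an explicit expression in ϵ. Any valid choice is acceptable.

Let ϵ > 0 be given. We want δ > 0 such that 0 < |y + 5| < δ implies |(-5y^2 + 6y) + 155| < ϵ.
(-5y^2 + 6y) + 155 = -5y^2 + 6y + 155 = (y + 5)(-5y + 31).
So |(-5y^2 + 6y) + 155| = |y + 5|·|-5y + 31|.
Require δ ≤ 1. Then |y + 5| < 1 gives |y| < 6, and by the triangle inequality |-5y + 31| ≤ 5·6 + 31 = 61.
Hence |(-5y^2 + 6y) + 155| ≤ 61|y + 5| < ϵ provided |y + 5| < ϵ/61.
Choosing δ = min(1, ϵ/61) ensures both conditions, hence |(-5y^2 + 6y) + 155| < ϵ.

δ = min(1, ϵ/61)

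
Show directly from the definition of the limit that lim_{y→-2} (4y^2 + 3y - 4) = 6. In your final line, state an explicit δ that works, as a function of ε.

δ = min(2, ε/21)

Let ε > 0. We want δ > 0 such that 0 < |y + 2| < δ implies |(4y^2 + 3y - 4) − 6| < ε.
(4y^2 + 3y - 4) − 6 = 4y^2 + 3y - 10 = (y + 2)(4y - 5).
So |(4y^2 + 3y - 4) − 6| = |y + 2|·|4y - 5|.
Require δ ≤ 2. Then |y + 2| < 2 gives |y| < 4, and by the triangle inequality |4y - 5| ≤ 4·4 + 5 = 21.
Hence |(4y^2 + 3y - 4) − 6| ≤ 21|y + 2| < ε provided |y + 2| < ε/21.
Choosing δ = min(2, ε/21) ensures both conditions, hence |(4y^2 + 3y - 4) − 6| < ε.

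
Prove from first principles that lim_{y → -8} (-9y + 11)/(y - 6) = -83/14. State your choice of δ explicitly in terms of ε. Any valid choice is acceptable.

Let ε > 0 be given. We want δ > 0 with 0 < |y + 8| < δ ⇒ |(-9y + 11)/(y - 6) + 83/14| < ε.
Combining over a common denominator, (-9y + 11)/(y - 6) + 83/14 = [(-9y + 11)·(-14) − 83·(y - 6)] / [(-14)·(y - 6)] = 43(y + 8) / ((-14)(y - 6)).
So |(-9y + 11)/(y - 6) + 83/14| = 43|y + 8| / (14·|y − 6|).
Require δ ≤ 7, so |y − 6| ≥ |-14| − |y + 8| > 14 − 7 = 7.
Hence |(-9y + 11)/(y - 6) + 83/14| < 43|y + 8|/(14·7) = (43/98)|y + 8|, which is < ε once |y + 8| < (98/43)ε.
Take δ = min(7, (98/43)ε). Then 0 < |y + 8| < δ forces both bounds, so |(-9y + 11)/(y - 6) + 83/14| < ε.

δ = min(7, (98/43)ε)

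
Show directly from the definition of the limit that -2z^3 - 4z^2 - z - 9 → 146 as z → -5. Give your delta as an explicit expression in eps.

delta = min(1, eps/139)

Let eps > 0. We want delta > 0 such that 0 < |z + 5| < delta implies |(-2z^3 - 4z^2 - z - 9) − 146| < eps.
(-2z^3 - 4z^2 - z - 9) − 146 = -2z^3 - 4z^2 - z - 155 = (z + 5)(-2z^2 + 6z - 31).
So |(-2z^3 - 4z^2 - z - 9) − 146| = |z + 5|·|-2z^2 + 6z - 31|.
Require delta ≤ 1. Then |z + 5| < 1 gives |z| < 6, and by the triangle inequality |-2z^2 + 6z - 31| ≤ 2·6^2 + 6·6 + 31 = 139.
Hence |(-2z^3 - 4z^2 - z - 9) − 146| ≤ 139|z + 5| < eps provided |z + 5| < eps/139.
Choosing delta = min(1, eps/139) ensures both conditions, hence |(-2z^3 - 4z^2 - z - 9) − 146| < eps.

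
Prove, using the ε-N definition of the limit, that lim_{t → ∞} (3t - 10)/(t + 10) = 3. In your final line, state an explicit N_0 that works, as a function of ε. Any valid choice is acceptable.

Let ε > 0 be given. We seek N_0 > 0 such that t > N_0 implies |(3t - 10)/(t + 10) − 3| < ε.
(3t - 10)/(t + 10) − 3 = ((3t - 10) − 3(t + 10)) / ((t + 10)) = -40/((t + 10)).
For t > 0 we have t + 10 > t, so |(3t - 10)/(t + 10) − 3| = 40/((t + 10)) < 40/(t) = 40/t.
Thus |(3t - 10)/(t + 10) − 3| < ε whenever t > 40/ε.
Take N_0 = 40/ε. If t > N_0 then |(3t - 10)/(t + 10) − 3| < 40/t < ε.

N_0 = 40/ε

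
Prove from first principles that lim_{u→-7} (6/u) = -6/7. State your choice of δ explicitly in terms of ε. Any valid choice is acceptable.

δ = min(7/2, (49/12)ε)

Let ε > 0 be given. We seek δ > 0 such that 0 < |u + 7| < δ implies |6/u + 6/7| < ε.
|6/u + 6/7| = 6·|-7 − u|/(7·|u|) = 6|u + 7|/(7|u|).
Require δ ≤ 7/2 so that |u| > 7 − 7/2 = 7/2, hence 7|u| > 49/2.
Then |6/u + 6/7| < 6|u + 7|/(49/2), which is < ε when |u + 7| < (49/12)ε.
Take δ = min(7/2, (49/12)ε). Then 0 < |u + 7| < δ gives both |u + 7| < 7/2 and |u + 7| < (49/12)ε, so |6/u + 6/7| < ε.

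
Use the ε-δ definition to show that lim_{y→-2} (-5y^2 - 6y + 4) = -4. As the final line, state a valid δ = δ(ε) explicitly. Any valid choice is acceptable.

δ = min(1, ε/19)

Fix ε > 0. We want δ > 0 such that 0 < |y + 2| < δ implies |(-5y^2 - 6y + 4) + 4| < ε.
(-5y^2 - 6y + 4) + 4 = -5y^2 - 6y + 8 = (y + 2)(-5y + 4).
So |(-5y^2 - 6y + 4) + 4| = |y + 2|·|-5y + 4|.
Assume first that |y + 2| < 1, so |y| < 3. Then |-5y + 4| ≤ 5·3 + 4 = 19.
Hence |(-5y^2 - 6y + 4) + 4| ≤ 19|y + 2| < ε provided |y + 2| < ε/19.
Take δ = min(1, ε/19). Then 0 < |y + 2| < δ gives both |y + 2| < 1 and |y + 2| < ε/19, so |(-5y^2 - 6y + 4) + 4| < ε.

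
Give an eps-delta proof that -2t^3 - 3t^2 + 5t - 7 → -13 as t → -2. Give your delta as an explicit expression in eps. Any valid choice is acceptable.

delta = min(2, eps/39)

Suppose eps > 0. We want delta > 0 such that 0 < |t + 2| < delta implies |(-2t^3 - 3t^2 + 5t - 7) + 13| < eps.
(-2t^3 - 3t^2 + 5t - 7) + 13 = -2t^3 - 3t^2 + 5t + 6 = (t + 2)(-2t^2 + t + 3).
So |(-2t^3 - 3t^2 + 5t - 7) + 13| = |t + 2|·|-2t^2 + t + 3|.
Assume first that |t + 2| < 2, so |t| < 4. Then |-2t^2 + t + 3| ≤ 2·4^2 + 4 + 3 = 39.
Hence |(-2t^3 - 3t^2 + 5t - 7) + 13| ≤ 39|t + 2| < eps provided |t + 2| < eps/39.
Take delta = min(2, eps/39). Then 0 < |t + 2| < delta gives both |t + 2| < 2 and |t + 2| < eps/39, so |(-2t^3 - 3t^2 + 5t - 7) + 13| < eps.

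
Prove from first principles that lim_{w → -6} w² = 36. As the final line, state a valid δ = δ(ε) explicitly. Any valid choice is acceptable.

δ = min(1, ε/13)

Let ε > 0. We seek δ > 0 with 0 < |w + 6| < δ ⇒ |w² − 36| < ε.
Factor: w² − 36 = (w + 6)(w - 6), so |w² − 36| = |w + 6|·|w - 6|.
Impose δ ≤ 1 so that |w| < 7; then |w - 6| ≤ 13.
Hence |w² − 36| ≤ 13|w + 6|, which is < ε once |w + 6| < ε/13.
Take δ = min(1, ε/13). If 0 < |w + 6| < δ then both bounds hold and |w² − 36| ≤ 13|w + 6| < 13·(ε/13) = ε.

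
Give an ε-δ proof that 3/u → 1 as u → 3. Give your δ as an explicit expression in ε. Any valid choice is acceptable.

δ = min(3/2, (3/2)ε)

Let ε > 0. We seek δ > 0 such that 0 < |u − 3| < δ implies |3/u − 1| < ε.
|3/u − 1| = 3·|3 − u|/(3·|u|) = 3|u − 3|/(3|u|).
Require δ ≤ 3/2 so that |u| > 3 − 3/2 = 3/2, hence 3|u| > 9/2.
Then |3/u − 1| < 3|u − 3|/(9/2), which is < ε when |u − 3| < (3/2)ε.
Take δ = min(3/2, (3/2)ε). Then 0 < |u − 3| < δ gives both |u − 3| < 3/2 and |u − 3| < (3/2)ε, so |3/u − 1| < ε.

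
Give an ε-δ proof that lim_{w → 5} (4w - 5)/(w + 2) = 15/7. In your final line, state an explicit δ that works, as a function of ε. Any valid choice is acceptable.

Fix ε > 0. We want δ > 0 with 0 < |w − 5| < δ ⇒ |(4w - 5)/(w + 2) − (15/7)| < ε.
Combining over a common denominator, (4w - 5)/(w + 2) − (15/7) = [(4w - 5)·7 − 15·(w + 2)] / [7·(w + 2)] = 13(w − 5) / (7(w + 2)).
So |(4w - 5)/(w + 2) − (15/7)| = 13|w − 5| / (7·|w + 2|).
Require δ ≤ 7/2, so |w + 2| ≥ |7| − |w − 5| > 7 − 7/2 = 7/2.
Hence |(4w - 5)/(w + 2) − (15/7)| < 13|w − 5|/(7·(7/2)) = (26/49)|w − 5|, which is < ε once |w − 5| < (49/26)ε.
Take δ = min(7/2, (49/26)ε). Then 0 < |w − 5| < δ forces both bounds, so |(4w - 5)/(w + 2) − (15/7)| < ε.

δ = min(7/2, (49/26)ε)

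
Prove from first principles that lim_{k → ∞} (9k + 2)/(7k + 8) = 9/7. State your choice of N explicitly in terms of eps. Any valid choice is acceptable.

N = (58/49)/eps

Let eps > 0. For k ≥ 1, |(9k + 2)/(7k + 8) − (9/7)| = |-58|/(7(7k + 8)) = 58/(7(7k + 8)).
Since 7k + 8 ≥ 7k for k ≥ 1, this is ≤ 58/(7·7k) = (58/49)/k.
So |(9k + 2)/(7k + 8) − (9/7)| < eps whenever k > (58/49)/eps.
Take N = (58/49)/eps. If k > N then |(9k + 2)/(7k + 8) − (9/7)| ≤ (58/49)/k < eps.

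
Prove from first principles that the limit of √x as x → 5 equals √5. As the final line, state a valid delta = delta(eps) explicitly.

Let eps > 0. We want delta > 0 such that 0 < |x − 5| < delta implies |√x − √5| < eps.
Multiplying by the conjugate, |√x − √5| = |x − 5|/(√x + √5).
Restrict delta ≤ 5 so that |x − 5| < 5 forces x > 0, and then √x + √5 > √5.
Hence |√x − √5| < |x − 5|/√5, which is < eps once |x − 5| < √5·eps.
Take delta = min(5, √5·eps). If 0 < |x − 5| < delta then x > 0 and |√x − √5| < |x − 5|/√5 < eps.

delta = min(5, √5·eps)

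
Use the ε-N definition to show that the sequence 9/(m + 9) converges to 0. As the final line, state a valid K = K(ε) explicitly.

Let ε > 0 be given. For m ≥ 1, |9/(m + 9) − 0| = 9/(m + 9) ≤ 9/m.
We need 9/m < ε, i.e. m > 9/ε.
Take K = 9/ε. If m > K then |9/(m + 9)| ≤ 9/m < ε.

K = 9/ε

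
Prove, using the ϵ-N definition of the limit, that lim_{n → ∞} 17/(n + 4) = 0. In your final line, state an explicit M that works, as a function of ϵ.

M = 17/ϵ

Fix ϵ > 0. For n ≥ 1, |17/(n + 4) − 0| = 17/(n + 4) ≤ 17/n.
We need 17/n < ϵ, i.e. n > 17/ϵ.
Take M = 17/ϵ. If n > M then |17/(n + 4)| ≤ 17/n < ϵ.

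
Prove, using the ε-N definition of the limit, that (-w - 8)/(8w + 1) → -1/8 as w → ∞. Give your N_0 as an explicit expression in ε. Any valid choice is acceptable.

Suppose ε > 0. We seek N_0 > 0 such that w > N_0 implies |(-w - 8)/(8w + 1) + 1/8| < ε.
(-w - 8)/(8w + 1) + 1/8 = (8(-w - 8) − (-1)(8w + 1)) / (8(8w + 1)) = -63/(8(8w + 1)).
For w > 0 we have 8w + 1 > 8w, so |(-w - 8)/(8w + 1) + 1/8| = 63/(8(8w + 1)) < 63/(8·8w) = (63/64)/w.
Thus |(-w - 8)/(8w + 1) + 1/8| < ε whenever w > (63/64)/ε.
Take N_0 = (63/64)/ε. If w > N_0 then |(-w - 8)/(8w + 1) + 1/8| < (63/64)/w < ε.

N_0 = (63/64)/ε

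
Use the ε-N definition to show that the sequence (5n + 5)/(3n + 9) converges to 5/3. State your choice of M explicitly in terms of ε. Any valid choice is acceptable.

Let ε > 0 be given. For n ≥ 1, |(5n + 5)/(3n + 9) − (5/3)| = |-30|/(3(3n + 9)) = 30/(3(3n + 9)).
Since 3n + 9 ≥ 3n for n ≥ 1, this is ≤ 30/(3·3n) = (10/3)/n.
So |(5n + 5)/(3n + 9) − (5/3)| < ε whenever n > (10/3)/ε.
Take M = (10/3)/ε. If n > M then |(5n + 5)/(3n + 9) − (5/3)| ≤ (10/3)/n < ε.

M = (10/3)/ε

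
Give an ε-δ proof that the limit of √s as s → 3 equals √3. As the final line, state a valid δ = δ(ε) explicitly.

δ = min(3, √3·ε)

Fix ε > 0. We want δ > 0 such that 0 < |s − 3| < δ implies |√s − √3| < ε.
Multiplying by the conjugate, |√s − √3| = |s − 3|/(√s + √3).
Restrict δ ≤ 3 so that |s − 3| < 3 forces s > 0, and then √s + √3 > √3.
Hence |√s − √3| < |s − 3|/√3, which is < ε once |s − 3| < √3·ε.
Take δ = min(3, √3·ε). If 0 < |s − 3| < δ then s > 0 and |√s − √3| < |s − 3|/√3 < ε.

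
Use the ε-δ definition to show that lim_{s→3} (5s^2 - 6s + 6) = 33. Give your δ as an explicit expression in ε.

Let ε > 0 be given. We want δ > 0 such that 0 < |s − 3| < δ implies |(5s^2 - 6s + 6) − 33| < ε.
(5s^2 - 6s + 6) − 33 = 5s^2 - 6s - 27 = (s − 3)(5s + 9).
So |(5s^2 - 6s + 6) − 33| = |s − 3|·|5s + 9|.
Assume first that |s − 3| < 1, so |s| < 4. Then |5s + 9| ≤ 5·4 + 9 = 29.
Hence |(5s^2 - 6s + 6) − 33| ≤ 29|s − 3| < ε provided |s − 3| < ε/29.
Choosing δ = min(1, ε/29) ensures both conditions, hence |(5s^2 - 6s + 6) − 33| < ε.

δ = min(1, ε/29)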